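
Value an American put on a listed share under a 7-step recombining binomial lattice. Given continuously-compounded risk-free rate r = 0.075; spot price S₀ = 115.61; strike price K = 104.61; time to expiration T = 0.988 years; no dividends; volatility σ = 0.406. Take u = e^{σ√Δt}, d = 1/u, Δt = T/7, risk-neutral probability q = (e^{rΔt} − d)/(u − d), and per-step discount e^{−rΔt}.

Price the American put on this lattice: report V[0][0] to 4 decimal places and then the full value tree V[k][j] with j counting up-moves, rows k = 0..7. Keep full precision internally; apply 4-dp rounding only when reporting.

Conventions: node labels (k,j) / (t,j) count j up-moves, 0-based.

price = 10.0734
tree:
10.0734
15.2184 5.0756
22.2933 8.3753 1.8406
31.4512 13.4910 3.3709 0.3294
41.8008 21.0544 6.1160 0.6614 0.0000
50.6862 31.4512 10.9702 1.3281 0.0000 0.0000
58.3146 41.8008 19.3963 2.6668 0.0000 0.0000 0.0000
64.8639 50.6862 31.4512 5.3550 0.0000 0.0000 0.0000 0.0000

Δt=0.14114, u=1.16478, d=0.85853, q=0.49669, disc=e^(-rΔt)=0.98947
k=7 terminal: V=max(K-S,0) → 64.8639 50.6862 31.4512 5.3550 0.0000 0.0000 0.0000 0.0000
k=6: j=0 S=46.2954 intr=58.3146 cont=57.2131 V=58.3146[EX]; j=1 S=62.8092 intr=41.8008 cont=40.6992 V=41.8008[EX]; j=2 S=85.2137 intr=19.3963 cont=18.2948 V=19.3963[EX]; j=3 S=115.6100 intr=0.0000 cont=2.6668 V=2.6668[hold]; j=4 S=156.8489 intr=0.0000 cont=0.0000 V=0.0000[hold]; j=5 S=212.7979 intr=0.0000 cont=0.0000 V=0.0000[hold]; j=6 S=288.7043 intr=0.0000 cont=0.0000 V=0.0000[hold]
k=5: j=0 S=53.9238 intr=50.6862 cont=49.5847 V=50.6862[EX]; j=1 S=73.1588 intr=31.4512 cont=30.3497 V=31.4512[EX]; j=2 S=99.2550 intr=5.3550 cont=10.9702 V=10.9702[hold]; j=3 S=134.6599 intr=0.0000 cont=1.3281 V=1.3281[hold]; j=4 S=182.6940 intr=0.0000 cont=0.0000 V=0.0000[hold]; j=5 S=247.8622 intr=0.0000 cont=0.0000 V=0.0000[hold]
k=4: j=0 S=62.8092 intr=41.8008 cont=40.6992 V=41.8008[EX]; j=1 S=85.2137 intr=19.3963 cont=21.0544 V=21.0544[hold]; j=2 S=115.6100 intr=0.0000 cont=6.1160 V=6.1160[hold]; j=3 S=156.8489 intr=0.0000 cont=0.6614 V=0.6614[hold]; j=4 S=212.7979 intr=0.0000 cont=0.0000 V=0.0000[hold]
k=3: j=0 S=73.1588 intr=31.4512 cont=31.1646 V=31.4512[EX]; j=1 S=99.2550 intr=5.3550 cont=13.4910 V=13.4910[hold]; j=2 S=134.6599 intr=0.0000 cont=3.3709 V=3.3709[hold]; j=3 S=182.6940 intr=0.0000 cont=0.3294 V=0.3294[hold]
k=2: j=0 S=85.2137 intr=19.3963 cont=22.2933 V=22.2933[hold]; j=1 S=115.6100 intr=0.0000 cont=8.3753 V=8.3753[hold]; j=2 S=156.8489 intr=0.0000 cont=1.8406 V=1.8406[hold]
k=1: j=0 S=99.2550 intr=5.3550 cont=15.2184 V=15.2184[hold]; j=1 S=134.6599 intr=0.0000 cont=5.0756 V=5.0756[hold]
k=0: j=0 S=115.6100 intr=0.0000 cont=10.0734 V=10.0734[hold]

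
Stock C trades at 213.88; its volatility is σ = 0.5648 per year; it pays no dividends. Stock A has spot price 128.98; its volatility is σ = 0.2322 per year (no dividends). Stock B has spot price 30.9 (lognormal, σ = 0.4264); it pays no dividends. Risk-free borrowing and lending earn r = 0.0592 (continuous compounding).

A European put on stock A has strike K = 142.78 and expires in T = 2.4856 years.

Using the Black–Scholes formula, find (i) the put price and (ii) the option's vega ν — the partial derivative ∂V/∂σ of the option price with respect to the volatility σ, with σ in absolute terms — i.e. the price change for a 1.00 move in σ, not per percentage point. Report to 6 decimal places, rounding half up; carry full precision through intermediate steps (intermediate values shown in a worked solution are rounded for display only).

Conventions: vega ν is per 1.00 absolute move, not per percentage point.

price = 15.586820
ν = 77.381682

σ√T = 0.2322·√2.4856 = 0.366082
d₁ = (ln(S/K) + (r+σ²/2)T) / (σ√T) = (ln(128.98/142.78) + (0.0592+0.2322²/2)·2.4856) / 0.366082 = (-0.101648 + 0.214155) / 0.366082 = 0.307330
d₂ = d₁ − σ√T = 0.307330 − 0.366082 = -0.058752
e^{−rT} = 0.863167
N(−d₁) = 0.379296,  N(−d₂) = 0.523425
Put price V = K·e^{−rT}·N(−d₂) − S·N(−d₁) = 64.508445 − 48.921625 = 15.586820
φ(d₁) = (1/√(2π))·e^{−d₁²/2} = 0.380540
ν = S·φ(d₁)·√T = 77.381682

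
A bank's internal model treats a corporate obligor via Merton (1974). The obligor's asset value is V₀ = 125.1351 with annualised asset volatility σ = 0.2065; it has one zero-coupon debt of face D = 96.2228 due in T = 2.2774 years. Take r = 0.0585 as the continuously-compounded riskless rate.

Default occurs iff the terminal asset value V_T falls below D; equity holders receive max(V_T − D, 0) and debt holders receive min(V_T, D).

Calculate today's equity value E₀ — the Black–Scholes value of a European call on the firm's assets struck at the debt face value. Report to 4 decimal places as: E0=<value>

E0=42.4517

Apply the equity-as-call identities (strike 96.2228, horizon 2.2774 years):
d₁ = [ln(V₀/D) + (r + σ²/2)T] / (σ√T)
   = [ln(125.1351/96.2228) + (0.0585 + 0.5·0.2065²)·2.2774] / (0.2065·√2.2774)
   = [0.262728 + 0.181785] / 0.311630 = 1.426409
d₂ = d₁ − σ√T = 1.426409 − 0.311630 = 1.114779
N(d₁) = 0.923125,  N(d₂) = 0.867527,  e^(−rT) = 0.875266
E₀ = V₀·N(d₁) − D·e^(−rT)·N(d₂)
   = 125.1351·0.923125 − 96.2228·0.875266·0.867527 = 42.451726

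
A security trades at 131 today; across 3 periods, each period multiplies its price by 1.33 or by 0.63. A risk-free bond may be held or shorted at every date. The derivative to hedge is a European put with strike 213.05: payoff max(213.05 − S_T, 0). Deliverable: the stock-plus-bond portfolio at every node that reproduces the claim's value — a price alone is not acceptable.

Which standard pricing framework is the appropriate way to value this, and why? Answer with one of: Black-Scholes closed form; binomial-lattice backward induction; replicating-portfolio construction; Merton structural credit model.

Key observation: what is demanded is not a single number but the (Δ, B) position at each node of the 1.33/0.63 tree starting at 131; constructing those positions is the replicating-portfolio method.

framework: replicating-portfolio construction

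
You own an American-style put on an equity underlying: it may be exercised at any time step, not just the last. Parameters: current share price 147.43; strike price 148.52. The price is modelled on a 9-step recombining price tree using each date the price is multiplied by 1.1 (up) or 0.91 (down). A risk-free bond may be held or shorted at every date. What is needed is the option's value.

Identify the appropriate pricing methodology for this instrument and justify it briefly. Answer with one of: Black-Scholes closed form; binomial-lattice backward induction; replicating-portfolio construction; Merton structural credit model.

Key observation: the put (strike 148.52 on spot 147.43) is American-style on a 9-step discrete price model, so the early-exercise decision at every node requires stepwise backward valuation — a closed form cannot price the exercise right.

framework: binomial-lattice backward induction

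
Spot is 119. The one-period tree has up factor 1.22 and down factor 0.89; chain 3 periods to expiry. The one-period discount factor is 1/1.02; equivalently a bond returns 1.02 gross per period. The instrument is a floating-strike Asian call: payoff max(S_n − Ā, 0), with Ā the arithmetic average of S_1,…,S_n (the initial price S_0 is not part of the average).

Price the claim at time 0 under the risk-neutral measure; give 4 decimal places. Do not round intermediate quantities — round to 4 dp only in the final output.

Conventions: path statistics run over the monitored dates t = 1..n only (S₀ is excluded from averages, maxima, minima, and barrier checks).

price = 7.0411

No-arbitrage gives p* = (R−d)/(u−d) = 0.3939: enumerate every path, weight its payoff by its p*-probability, and discount by R^3.
Enumerate all 2^3 = 8 price paths (U = up ×1.22, D = down ×0.89); each path with k up-moves has probability p*^k·(1−p*)^(3−k).
DDD: Ā=94.6871, payoff=0.0000, prob=0.222612
UDD: Ā=129.7958, payoff=0.0000, prob=0.144698
DUD: Ā=116.7058, payoff=0.0000, prob=0.144698
UUD: Ā=159.9787, payoff=0.0000, prob=0.094053
DDU: Ā=105.0557, payoff=9.9414, prob=0.144698
UDU: Ā=144.0089, payoff=13.6276, prob=0.094053
DUU: Ā=130.9189, payoff=26.7176, prob=0.094053
UUU: Ā=179.4618, payoff=36.6241, prob=0.061135
Price = Σ prob·payoff / R^3 = 7.472104 / 1.061208 = 7.0411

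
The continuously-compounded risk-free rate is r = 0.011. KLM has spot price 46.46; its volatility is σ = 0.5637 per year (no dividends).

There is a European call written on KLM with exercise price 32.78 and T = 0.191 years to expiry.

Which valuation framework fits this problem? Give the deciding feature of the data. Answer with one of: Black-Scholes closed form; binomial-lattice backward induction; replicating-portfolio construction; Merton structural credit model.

Key observation: with KLM following a GBM at constant σ and r, the European call struck at 32.78 prices in closed form — nothing here needs a stepwise model or a balance sheet.

framework: Black-Scholes closed form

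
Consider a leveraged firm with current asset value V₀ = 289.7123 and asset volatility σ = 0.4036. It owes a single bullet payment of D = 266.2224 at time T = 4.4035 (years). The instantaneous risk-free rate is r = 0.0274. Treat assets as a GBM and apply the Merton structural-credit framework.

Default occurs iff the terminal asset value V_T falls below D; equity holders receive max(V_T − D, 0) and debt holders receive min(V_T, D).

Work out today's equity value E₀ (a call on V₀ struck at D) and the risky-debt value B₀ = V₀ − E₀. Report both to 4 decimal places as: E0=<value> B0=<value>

E0=115.4587 B0=174.2536

With assets at 289.7123 and a single debt payment of 266.2224 at 4.4035 years:
d₁ = [ln(V₀/D) + (r + σ²/2)T] / (σ√T)
   = [ln(289.7123/266.2224) + (0.0274 + 0.5·0.4036²)·4.4035] / (0.4036·√4.4035)
   = [0.084556 + 0.479305] / 0.846935 = 0.665767
d₂ = d₁ − σ√T = 0.665767 − 0.846935 = -0.181168
N(d₁) = 0.747220,  N(d₂) = 0.428118,  e^(−rT) = 0.886339
E₀ = V₀·N(d₁) − D·e^(−rT)·N(d₂)
   = 289.7123·0.747220 − 266.2224·0.886339·0.428118 = 115.458744
B₀ = V₀ − E₀ = 289.7123 − 115.458744 = 174.253556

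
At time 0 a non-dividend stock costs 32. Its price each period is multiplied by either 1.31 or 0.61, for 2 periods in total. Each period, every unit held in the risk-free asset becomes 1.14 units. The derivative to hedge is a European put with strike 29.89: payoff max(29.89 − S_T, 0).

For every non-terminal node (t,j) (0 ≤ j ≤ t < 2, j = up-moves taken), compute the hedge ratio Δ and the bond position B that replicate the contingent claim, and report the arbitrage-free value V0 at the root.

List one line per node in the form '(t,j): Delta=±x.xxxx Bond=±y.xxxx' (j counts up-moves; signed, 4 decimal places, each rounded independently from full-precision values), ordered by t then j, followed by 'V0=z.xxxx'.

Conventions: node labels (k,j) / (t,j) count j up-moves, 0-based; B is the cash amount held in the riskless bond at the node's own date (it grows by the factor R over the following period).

Risk-neutral probability p* = (R−d)/(u−d) = (1.14−0.61)/(1.31−0.61) = 0.7571.
Expiry values: V(2,0)=17.9828, V(2,1)=4.3188, V(2,2)=0.0000
  t=1,j=0: stock 19.5200 → up 25.5712 (V=4.3188), down 11.9072 (V=17.9828). Price 6.6993; hedge Δ=-1.0000, bond B=26.2193.
  t=1,j=1: stock 41.9200 → up 54.9152 (V=0.0000), down 25.5712 (V=4.3188). Price 0.9200; hedge Δ=-0.1472, bond B=7.0898.
  t=0,j=0: stock 32.0000 → up 41.9200 (V=0.9200), down 19.5200 (V=6.6993). Price 2.0382; hedge Δ=-0.2580, bond B=10.2943.
Sanity check at the root: Δ(0,0)·S0 + B(0,0) reproduces V0 = 2.0382.

(0,0): Delta=-0.2580 Bond=10.2943
(1,0): Delta=-1.0000 Bond=26.2193
(1,1): Delta=-0.1472 Bond=7.0898
V0=2.0382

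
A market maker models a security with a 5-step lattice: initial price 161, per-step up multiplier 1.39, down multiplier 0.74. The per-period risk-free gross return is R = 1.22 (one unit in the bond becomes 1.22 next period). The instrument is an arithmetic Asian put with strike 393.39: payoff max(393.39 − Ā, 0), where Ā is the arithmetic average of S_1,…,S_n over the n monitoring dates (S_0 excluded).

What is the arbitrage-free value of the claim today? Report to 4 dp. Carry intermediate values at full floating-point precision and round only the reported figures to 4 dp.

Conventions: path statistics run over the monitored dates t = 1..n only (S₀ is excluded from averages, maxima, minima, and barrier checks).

price = 40.4208

Under the martingale measure an up-move has probability p* = 0.7385; value the claim as the probability-weighted average of per-path payoffs, discounted 5 periods at R = 1.22.
Enumerate all 2^5 = 32 price paths (U = up ×1.39, D = down ×0.74); each path with k up-moves has probability p*^k·(1−p*)^(5−k).
DDDDD: Ā=71.3098, payoff=322.0802, prob=0.001224
UDDDD: Ā=133.9468, payoff=259.4432, prob=0.003455
DUDDD: Ā=113.0168, payoff=280.3732, prob=0.003455
UUDDD: Ā=212.2883, payoff=181.1017, prob=0.009756
DDUDD: Ā=97.5286, payoff=295.8614, prob=0.003455
UDUDD: Ā=183.1956, payoff=210.1944, prob=0.009756
DUUDD: Ā=162.2656, payoff=231.1244, prob=0.009756
UUUDD: Ā=304.7962, payoff=88.5938, prob=0.027546
DDDUD: Ā=86.0673, payoff=307.3227, prob=0.003455
UDDUD: Ā=161.6670, payoff=231.7230, prob=0.009756
DUDUD: Ā=140.7370, payoff=252.6530, prob=0.009756
UUDUD: Ā=264.3574, payoff=129.0326, prob=0.027546
DDUUD: Ā=125.2488, payoff=268.1412, prob=0.009756
UDUUD: Ā=235.2647, payoff=158.1253, prob=0.027546
DUUUD: Ā=214.3347, payoff=179.0553, prob=0.027546
UUUUD: Ā=402.6017, payoff=0.0000, prob=0.077776
DDDDU: Ā=77.5860, payoff=315.8040, prob=0.003455
UDDDU: Ā=145.7359, payoff=247.6541, prob=0.009756
DUDDU: Ā=124.8059, payoff=268.5841, prob=0.009756
UUDDU: Ā=234.4326, payoff=158.9574, prob=0.027546
DDUDU: Ā=109.3177, payoff=284.0723, prob=0.009756
UDUDU: Ā=205.3399, payoff=188.0501, prob=0.027546
DUUDU: Ā=184.4099, payoff=208.9801, prob=0.027546
UUUDU: Ā=346.3917, payoff=46.9983, prob=0.077776
DDDUU: Ā=97.8564, payoff=295.5336, prob=0.009756
UDDUU: Ā=183.8113, payoff=209.5787, prob=0.027546
DUDUU: Ā=162.8813, payoff=230.5087, prob=0.027546
UUDUU: Ā=305.9528, payoff=87.4372, prob=0.077776
DDUUU: Ā=147.3931, payoff=245.9969, prob=0.027546
UDUUU: Ā=276.8601, payoff=116.5299, prob=0.077776
DUUUU: Ā=255.9301, payoff=137.4599, prob=0.077776
UUUUU: Ā=480.7336, payoff=0.0000, prob=0.219604
Price = Σ prob·payoff / R^5 = 109.245647 / 2.702708 = 40.4208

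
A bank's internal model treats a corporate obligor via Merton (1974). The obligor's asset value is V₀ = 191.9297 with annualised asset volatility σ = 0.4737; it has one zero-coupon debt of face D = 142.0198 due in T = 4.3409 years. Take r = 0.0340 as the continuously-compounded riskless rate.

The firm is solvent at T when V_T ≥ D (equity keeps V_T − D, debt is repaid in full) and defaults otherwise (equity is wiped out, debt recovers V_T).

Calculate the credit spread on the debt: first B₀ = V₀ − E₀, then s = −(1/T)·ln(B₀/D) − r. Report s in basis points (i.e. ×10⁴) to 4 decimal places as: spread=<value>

Apply the equity-as-call identities (strike 142.0198, horizon 4.3409 years):
d₁ = [ln(V₀/D) + (r + σ²/2)T] / (σ√T)
   = [ln(191.9297/142.0198) + (0.0340 + 0.5·0.4737²)·4.3409] / (0.4737·√4.3409)
   = [0.301163 + 0.634622] / 0.986946 = 0.948162
d₂ = d₁ − σ√T = 0.948162 − 0.986946 = -0.038784
N(d₁) = 0.828476,  N(d₂) = 0.484531,  e^(−rT) = 0.862784
E₀ = V₀·N(d₁) − D·e^(−rT)·N(d₂)
   = 191.9297·0.828476 − 142.0198·0.862784·0.484531 = 99.638427
B₀ = V₀ − E₀ = 191.9297 − 99.638427 = 92.291273
spread = −(1/T)·ln(B₀/D) − r = −(1/4.3409)·ln(92.291273/142.0198) − 0.0340 = 0.06529206
in basis points: 0.06529206 × 10⁴ = 652.9206 bp

spread=652.9206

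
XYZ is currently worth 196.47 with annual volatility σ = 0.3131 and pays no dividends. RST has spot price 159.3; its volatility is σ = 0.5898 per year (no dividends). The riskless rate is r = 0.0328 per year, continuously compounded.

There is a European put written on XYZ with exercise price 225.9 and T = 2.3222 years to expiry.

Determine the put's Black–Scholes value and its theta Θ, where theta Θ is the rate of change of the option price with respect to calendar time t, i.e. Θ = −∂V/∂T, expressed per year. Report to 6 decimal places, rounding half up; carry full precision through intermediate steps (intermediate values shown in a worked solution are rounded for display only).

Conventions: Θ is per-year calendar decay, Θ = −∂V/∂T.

price = 45.020359
Θ = -3.579632

σ√T = 0.3131·√2.3222 = 0.477126
d₁ = (ln(S/K) + (r+σ²/2)T) / (σ√T) = (ln(196.47/225.9) + (0.0328+0.3131²/2)·2.3222) / 0.477126 = (-0.139583 + 0.189993) / 0.477126 = 0.105653
d₂ = d₁ − σ√T = 0.105653 − 0.477126 = -0.371472
e^{−rT} = 0.926660
N(−d₁) = 0.457929,  N(−d₂) = 0.644857
Put price V = K·e^{−rT}·N(−d₂) − S·N(−d₁) = 134.989602 − 89.969243 = 45.020359
φ(d₁) = (1/√(2π))·e^{−d₁²/2} = 0.396722
Θ = −S·φ(d₁)·σ/(2√T) + r·K·e^{−rT}·N(−d₂) = −8.007291 + 4.427659 = -3.579632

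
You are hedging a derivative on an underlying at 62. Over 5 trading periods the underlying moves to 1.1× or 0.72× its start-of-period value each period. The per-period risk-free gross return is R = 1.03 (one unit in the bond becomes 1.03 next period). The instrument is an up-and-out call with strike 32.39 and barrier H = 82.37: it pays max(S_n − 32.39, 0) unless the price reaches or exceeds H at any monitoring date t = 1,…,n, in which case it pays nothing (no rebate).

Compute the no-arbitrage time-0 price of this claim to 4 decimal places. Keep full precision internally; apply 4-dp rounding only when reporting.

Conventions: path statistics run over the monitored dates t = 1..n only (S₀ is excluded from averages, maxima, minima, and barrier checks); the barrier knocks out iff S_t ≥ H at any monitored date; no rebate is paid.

No-arbitrage gives p* = (R−d)/(u−d) = 0.8158: enumerate every path, weight its payoff by its p*-probability, and discount by R^5.
Enumerate all 2^5 = 32 price paths (U = up ×1.1, D = down ×0.72); each path with k up-moves has probability p*^k·(1−p*)^(5−k).
DDDDD: M=44.6400, payoff=0.0000, prob=0.000212
UDDDD: M=68.2000, payoff=0.0000, prob=0.000939
DUDDD: M=49.1040, payoff=0.0000, prob=0.000939
UUDDD: M=75.0200, payoff=0.0000, prob=0.004160
DDUDD: M=44.6400, payoff=0.0000, prob=0.000939
UDUDD: M=68.2000, payoff=0.0000, prob=0.004160
DUUDD: M=54.0144, payoff=0.0000, prob=0.004160
UUUDD: M=82.5220, payoff=0.0000, prob=0.018423
DDDUD: M=44.6400, payoff=0.0000, prob=0.000939
UDDUD: M=68.2000, payoff=0.0000, prob=0.004160
DUDUD: M=49.1040, payoff=0.0000, prob=0.004160
UUDUD: M=75.0200, payoff=10.3894, prob=0.018423
DDUUD: M=44.6400, payoff=0.0000, prob=0.004160
UDUUD: M=68.2000, payoff=10.3894, prob=0.018423
DUUUD: M=59.4158, payoff=10.3894, prob=0.018423
UUUUD: M=90.7742, payoff=0.0000, prob=0.081588
DDDDU: M=44.6400, payoff=0.0000, prob=0.000939
UDDDU: M=68.2000, payoff=0.0000, prob=0.004160
DUDDU: M=49.1040, payoff=0.0000, prob=0.004160
UUDDU: M=75.0200, payoff=10.3894, prob=0.018423
DDUDU: M=44.6400, payoff=0.0000, prob=0.004160
UDUDU: M=68.2000, payoff=10.3894, prob=0.018423
DUUDU: M=54.0144, payoff=10.3894, prob=0.018423
UUUDU: M=82.5220, payoff=0.0000, prob=0.081588
DDDUU: M=44.6400, payoff=0.0000, prob=0.004160
UDDUU: M=68.2000, payoff=10.3894, prob=0.018423
DUDUU: M=49.1040, payoff=10.3894, prob=0.018423
UUDUU: M=75.0200, payoff=32.9674, prob=0.081588
DDUUU: M=44.6400, payoff=10.3894, prob=0.018423
UDUUU: M=68.2000, payoff=32.9674, prob=0.081588
DUUUU: M=65.3574, payoff=32.9674, prob=0.081588
UUUUU: M=99.8516, payoff=0.0000, prob=0.361319
Price = Σ prob·payoff / R^5 = 9.791896 / 1.159274 = 8.4466

price = 8.4466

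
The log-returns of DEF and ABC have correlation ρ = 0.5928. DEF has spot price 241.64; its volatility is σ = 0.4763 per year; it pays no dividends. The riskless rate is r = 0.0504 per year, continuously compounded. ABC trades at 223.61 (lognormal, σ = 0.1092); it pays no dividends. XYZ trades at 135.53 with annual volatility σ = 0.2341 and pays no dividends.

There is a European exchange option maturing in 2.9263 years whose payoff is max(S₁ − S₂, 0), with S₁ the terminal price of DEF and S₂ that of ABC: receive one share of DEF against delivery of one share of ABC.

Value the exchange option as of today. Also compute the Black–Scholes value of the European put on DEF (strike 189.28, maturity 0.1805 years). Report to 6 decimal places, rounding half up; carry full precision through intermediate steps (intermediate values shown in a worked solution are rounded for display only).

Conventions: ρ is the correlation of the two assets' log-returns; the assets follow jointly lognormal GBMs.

exchange price = 74.775374
price(DEF put K=189.28) = 2.163377

σ_eff = √(σ₁² + σ₂² − 2ρσ₁σ₂) = √(0.4763² + 0.1092² − 2·0.5928·0.4763·0.1092) = 0.420857
d₁ = (ln(S₁/S₂) + (q₂ − q₁ + σ_eff²/2)T) / (σ_eff√T) = (ln(241.64/223.61) + (0.0 − 0.0 + 0.088560)·2.9263) / 0.719937 = 0.467680
d₂ = d₁ − σ_eff√T = 0.467680 − 0.719937 = -0.252257
N(d₁) = 0.679993,  N(d₂) = 0.400421
V = S₁·e^{−q₁T}·N(d₁) − S₂·e^{−q₂T}·N(d₂) = 164.313577 − 89.538204 = 74.775374
[vanilla: DEF put K=189.28]
σ√T = 0.4763·√0.1805 = 0.202357
d₁ = (ln(S/K) + (r+σ²/2)T) / (σ√T) = (ln(241.64/189.28) + (0.0504+0.4763²/2)·0.1805) / 0.202357 = (0.244222 + 0.029571) / 0.202357 = 1.353017
d₂ = d₁ − σ√T = 1.353017 − 0.202357 = 1.150660
e^{−rT} = 0.990944
N(−d₁) = 0.088025,  N(−d₂) = 0.124936
price = K·e^{−rT}·N(−d₂) − S·N(−d₁) = 23.433758 − 21.270381 = 2.163377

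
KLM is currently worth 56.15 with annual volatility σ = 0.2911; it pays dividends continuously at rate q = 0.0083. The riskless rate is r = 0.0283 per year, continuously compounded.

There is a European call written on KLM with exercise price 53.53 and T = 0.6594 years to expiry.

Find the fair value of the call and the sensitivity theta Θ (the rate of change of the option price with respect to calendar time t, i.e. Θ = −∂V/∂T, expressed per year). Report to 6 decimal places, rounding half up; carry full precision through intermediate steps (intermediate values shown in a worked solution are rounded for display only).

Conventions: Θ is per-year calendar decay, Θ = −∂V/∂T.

σ√T = 0.2911·√0.6594 = 0.236383
d₁ = (ln(S/K) + (r−q+σ²/2)T) / (σ√T) = (ln(56.15/53.53) + (0.0283−0.0083+0.2911²/2)·0.6594) / 0.236383 = (0.047784 + 0.041127) / 0.236383 = 0.376131
d₂ = d₁ − σ√T = 0.376131 − 0.236383 = 0.139747
e^{−rT} = 0.981512
e^{−qT} = 0.994542
N(d₁) = 0.646590,  N(d₂) = 0.555570
Call price V = S·e^{−qT}·N(d₁) − K·e^{−rT}·N(d₂) = 36.107872 − 29.189845 = 6.918027
φ(d₁) = (1/√(2π))·e^{−d₁²/2} = 0.371697
Θ = −S·e^{−qT}·φ(d₁)·σ/(2√T) + q·S·e^{−qT}·N(d₁) − r·K·e^{−rT}·N(d₂) = −3.720488 + 0.299695 − 0.826073 = -4.246865

price = 6.918027
Θ = -4.246865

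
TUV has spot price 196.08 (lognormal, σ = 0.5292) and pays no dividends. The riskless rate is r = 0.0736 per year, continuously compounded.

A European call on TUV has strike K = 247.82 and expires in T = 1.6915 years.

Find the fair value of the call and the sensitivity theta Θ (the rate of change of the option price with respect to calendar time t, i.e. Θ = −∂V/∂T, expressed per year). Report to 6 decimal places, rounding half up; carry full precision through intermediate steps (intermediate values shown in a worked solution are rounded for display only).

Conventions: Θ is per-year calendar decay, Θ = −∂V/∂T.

price = 45.169359
Θ = -20.594329

σ√T = 0.5292·√1.6915 = 0.688265
d₁ = (ln(S/K) + (r+σ²/2)T) / (σ√T) = (ln(196.08/247.82) + (0.0736+0.5292²/2)·1.6915) / 0.688265 = (-0.234180 + 0.361349) / 0.688265 = 0.184767
d₂ = d₁ − σ√T = 0.184767 − 0.688265 = -0.503498
e^{−rT} = 0.882943
N(d₁) = 0.573294,  N(d₂) = 0.307307
Call price V = S·N(d₁) − K·e^{−rT}·N(d₂) = 112.411539 − 67.242181 = 45.169359
φ(d₁) = (1/√(2π))·e^{−d₁²/2} = 0.392190
Θ = −S·φ(d₁)·σ/(2√T) − r·K·e^{−rT}·N(d₂) = −15.645304 − 4.949024 = -20.594329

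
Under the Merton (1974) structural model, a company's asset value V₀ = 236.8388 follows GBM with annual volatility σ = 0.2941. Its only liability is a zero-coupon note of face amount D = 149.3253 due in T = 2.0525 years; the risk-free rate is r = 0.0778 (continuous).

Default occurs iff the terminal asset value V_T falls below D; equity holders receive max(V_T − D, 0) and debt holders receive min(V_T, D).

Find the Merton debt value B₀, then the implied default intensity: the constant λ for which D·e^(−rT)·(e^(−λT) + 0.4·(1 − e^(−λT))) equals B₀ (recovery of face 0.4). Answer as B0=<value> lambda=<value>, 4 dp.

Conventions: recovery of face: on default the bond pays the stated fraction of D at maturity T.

Equity is a call on the firm's assets struck at D = 149.3253:
d₁ = [ln(V₀/D) + (r + σ²/2)T] / (σ√T)
   = [ln(236.8388/149.3253) + (0.0778 + 0.5·0.2941²)·2.0525] / (0.2941·√2.0525)
   = [0.461253 + 0.248450] / 0.421344 = 1.684378
d₂ = d₁ − σ√T = 1.684378 − 0.421344 = 1.263035
N(d₁) = 0.953946,  N(d₂) = 0.896712,  e^(−rT) = 0.852413
E₀ = V₀·N(d₁) − D·e^(−rT)·N(d₂)
   = 236.8388·0.953946 − 149.3253·0.852413·0.896712 = 111.791824
B₀ = V₀ − E₀ = 236.8388 − 111.791824 = 125.046976
e^(−λT) = (B₀·e^(rT)/D − 0.4)/(1 − 0.4) = (125.0470·1.173141/149.3253 − 0.4)/0.6 = 0.97067279
λ = −ln(0.97067279)/2.0525 = 0.014502

B0=125.0470 lambda=0.0145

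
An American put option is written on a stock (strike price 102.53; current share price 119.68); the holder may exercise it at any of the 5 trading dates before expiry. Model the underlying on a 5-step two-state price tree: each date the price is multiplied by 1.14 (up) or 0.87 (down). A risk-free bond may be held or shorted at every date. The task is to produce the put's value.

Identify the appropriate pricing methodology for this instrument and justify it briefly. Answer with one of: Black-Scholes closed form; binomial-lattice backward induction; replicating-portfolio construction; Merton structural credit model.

framework: binomial-lattice backward induction

Key observation: the defining feature is the embedded early-exercise option across 5 discrete dates on the spot-119.68 tree; pricing the strike-102.53 put means working backward with an exercise test at every node.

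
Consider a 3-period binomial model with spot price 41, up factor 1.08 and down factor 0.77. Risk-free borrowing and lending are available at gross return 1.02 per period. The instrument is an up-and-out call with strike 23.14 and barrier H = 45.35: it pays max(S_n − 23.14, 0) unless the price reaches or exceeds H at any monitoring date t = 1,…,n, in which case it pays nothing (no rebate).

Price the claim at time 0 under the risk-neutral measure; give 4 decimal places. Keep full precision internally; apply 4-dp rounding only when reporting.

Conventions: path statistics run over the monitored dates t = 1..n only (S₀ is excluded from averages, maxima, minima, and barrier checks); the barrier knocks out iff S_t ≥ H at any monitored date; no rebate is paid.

price = 3.5120

Set p* = 0.8065 (from d < R < u); the path-dependent value is the discounted p*-expectation over all price paths.
Enumerate all 2^3 = 8 price paths (U = up ×1.08, D = down ×0.77); each path with k up-moves has probability p*^k·(1−p*)^(3−k).
DDD: M=31.5700, payoff=0.0000, prob=0.007251
UDD: M=44.2800, payoff=3.1136, prob=0.030210
DUD: M=34.0956, payoff=3.1136, prob=0.030210
UUD: M=47.8224, payoff=0.0000, prob=0.125877
DDU: M=31.5700, payoff=3.1136, prob=0.030210
UDU: M=44.2800, payoff=13.6832, prob=0.125877
DUU: M=36.8232, payoff=13.6832, prob=0.125877
UUU: M=51.6482, payoff=0.0000, prob=0.524487
Price = Σ prob·payoff / R^3 = 3.727002 / 1.061208 = 3.5120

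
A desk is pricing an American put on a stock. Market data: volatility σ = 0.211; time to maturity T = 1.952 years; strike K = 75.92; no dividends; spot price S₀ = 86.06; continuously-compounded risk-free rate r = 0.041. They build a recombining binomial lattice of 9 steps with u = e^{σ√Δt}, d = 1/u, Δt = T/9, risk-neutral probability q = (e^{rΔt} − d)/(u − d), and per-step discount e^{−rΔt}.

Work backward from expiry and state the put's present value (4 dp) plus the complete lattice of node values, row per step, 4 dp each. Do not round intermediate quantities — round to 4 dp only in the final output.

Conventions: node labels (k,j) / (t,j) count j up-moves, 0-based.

Δt=0.21689, u=1.10326, d=0.90641, q=0.52083, disc=e^(-rΔt)=0.99115
k=9 terminal: V=max(K-S,0) → 40.3801 32.6618 23.2673 11.8326 0.0000 0.0000 0.0000 0.0000 0.0000 0.0000
k=8: j=0 S=39.2096 intr=36.7104 cont=36.0383 V=36.7104[EX]; j=1 S=47.7248 intr=28.1952 cont=27.5231 V=28.1952[EX]; j=2 S=58.0894 intr=17.8306 cont=17.1585 V=17.8306[EX]; j=3 S=70.7048 intr=5.2152 cont=5.6196 V=5.6196[hold]; j=4 S=86.0600 intr=0.0000 cont=0.0000 V=0.0000[hold]; j=5 S=104.7499 intr=0.0000 cont=0.0000 V=0.0000[hold]; j=6 S=127.4988 intr=0.0000 cont=0.0000 V=0.0000[hold]; j=7 S=155.1881 intr=0.0000 cont=0.0000 V=0.0000[hold]; j=8 S=188.8907 intr=0.0000 cont=0.0000 V=0.0000[hold]
k=7: j=0 S=43.2582 intr=32.6618 cont=31.9897 V=32.6618[EX]; j=1 S=52.6527 intr=23.2673 cont=22.5952 V=23.2673[EX]; j=2 S=64.0874 intr=11.8326 cont=11.3692 V=11.8326[EX]; j=3 S=78.0055 intr=0.0000 cont=2.6689 V=2.6689[hold]; j=4 S=94.9462 intr=0.0000 cont=0.0000 V=0.0000[hold]; j=5 S=115.5659 intr=0.0000 cont=0.0000 V=0.0000[hold]; j=6 S=140.6637 intr=0.0000 cont=0.0000 V=0.0000[hold]; j=7 S=171.2121 intr=0.0000 cont=0.0000 V=0.0000[hold]
k=6: j=0 S=47.7248 intr=28.1952 cont=27.5231 V=28.1952[EX]; j=1 S=58.0894 intr=17.8306 cont=17.1585 V=17.8306[EX]; j=2 S=70.7048 intr=5.2152 cont=6.9974 V=6.9974[hold]; j=3 S=86.0600 intr=0.0000 cont=1.2675 V=1.2675[hold]; j=4 S=104.7499 intr=0.0000 cont=0.0000 V=0.0000[hold]; j=5 S=127.4988 intr=0.0000 cont=0.0000 V=0.0000[hold]; j=6 S=155.1881 intr=0.0000 cont=0.0000 V=0.0000[hold]
k=5: j=0 S=52.6527 intr=23.2673 cont=22.5952 V=23.2673[EX]; j=1 S=64.0874 intr=11.8326 cont=12.0805 V=12.0805[hold]; j=2 S=78.0055 intr=0.0000 cont=3.9776 V=3.9776[hold]; j=3 S=94.9462 intr=0.0000 cont=0.6020 V=0.6020[hold]; j=4 S=115.5659 intr=0.0000 cont=0.0000 V=0.0000[hold]; j=5 S=140.6637 intr=0.0000 cont=0.0000 V=0.0000[hold]
k=4: j=0 S=58.0894 intr=17.8306 cont=17.2865 V=17.8306[EX]; j=1 S=70.7048 intr=5.2152 cont=7.7907 V=7.7907[hold]; j=2 S=86.0600 intr=0.0000 cont=2.1998 V=2.1998[hold]; j=3 S=104.7499 intr=0.0000 cont=0.2859 V=0.2859[hold]; j=4 S=127.4988 intr=0.0000 cont=0.0000 V=0.0000[hold]
k=3: j=0 S=64.0874 intr=11.8326 cont=12.4900 V=12.4900[hold]; j=1 S=78.0055 intr=0.0000 cont=4.8356 V=4.8356[hold]; j=2 S=94.9462 intr=0.0000 cont=1.1924 V=1.1924[hold]; j=3 S=115.5659 intr=0.0000 cont=0.1358 V=0.1358[hold]
k=2: j=0 S=70.7048 intr=5.2152 cont=8.4281 V=8.4281[hold]; j=1 S=86.0600 intr=0.0000 cont=2.9121 V=2.9121[hold]; j=2 S=104.7499 intr=0.0000 cont=0.6364 V=0.6364[hold]
k=1: j=0 S=78.0055 intr=0.0000 cont=5.5060 V=5.5060[hold]; j=1 S=94.9462 intr=0.0000 cont=1.7115 V=1.7115[hold]
k=0: j=0 S=86.0600 intr=0.0000 cont=3.4985 V=3.4985[hold]

price = 3.4985
tree:
3.4985
5.5060 1.7115
8.4281 2.9121 0.6364
12.4900 4.8356 1.1924 0.1358
17.8306 7.7907 2.1998 0.2859 0.0000
23.2673 12.0805 3.9776 0.6020 0.0000 0.0000
28.1952 17.8306 6.9974 1.2675 0.0000 0.0000 0.0000
32.6618 23.2673 11.8326 2.6689 0.0000 0.0000 0.0000 0.0000
36.7104 28.1952 17.8306 5.6196 0.0000 0.0000 0.0000 0.0000 0.0000
40.3801 32.6618 23.2673 11.8326 0.0000 0.0000 0.0000 0.0000 0.0000 0.0000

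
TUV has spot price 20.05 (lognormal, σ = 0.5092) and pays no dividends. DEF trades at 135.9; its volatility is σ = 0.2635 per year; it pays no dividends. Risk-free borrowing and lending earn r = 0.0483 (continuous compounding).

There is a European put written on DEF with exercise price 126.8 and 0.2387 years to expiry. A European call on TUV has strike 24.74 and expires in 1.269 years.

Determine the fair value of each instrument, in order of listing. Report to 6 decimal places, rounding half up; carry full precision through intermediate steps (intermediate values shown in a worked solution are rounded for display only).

price(DEF put K=126.8) = 2.704554
price(TUV call K=24.74) = 3.438850

[DEF put K=126.8]
σ√T = 0.2635·√0.2387 = 0.128738
d₁ = (ln(S/K) + (r+σ²/2)T) / (σ√T) = (ln(135.9/126.8) + (0.0483+0.2635²/2)·0.2387) / 0.128738 = (0.069308 + 0.019816) / 0.128738 = 0.692291
d₂ = d₁ − σ√T = 0.692291 − 0.128738 = 0.563553
e^{−rT} = 0.988537
N(−d₁) = 0.244377,  N(−d₂) = 0.286529
price = K·e^{−rT}·N(−d₂) − S·N(−d₁) = 35.915411 − 33.210857 = 2.704554
[TUV call K=24.74]
σ√T = 0.5092·√1.269 = 0.573613
d₁ = (ln(S/K) + (r+σ²/2)T) / (σ√T) = (ln(20.05/24.74) + (0.0483+0.5092²/2)·1.269) / 0.573613 = (-0.210192 + 0.225809) / 0.573613 = 0.027225
d₂ = d₁ − σ√T = 0.027225 − 0.573613 = -0.546388
e^{−rT} = 0.940548
N(d₁) = 0.510860,  N(d₂) = 0.292400
price = S·N(d₁) − K·e^{−rT}·N(d₂) = 10.242740 − 6.803890 = 3.438850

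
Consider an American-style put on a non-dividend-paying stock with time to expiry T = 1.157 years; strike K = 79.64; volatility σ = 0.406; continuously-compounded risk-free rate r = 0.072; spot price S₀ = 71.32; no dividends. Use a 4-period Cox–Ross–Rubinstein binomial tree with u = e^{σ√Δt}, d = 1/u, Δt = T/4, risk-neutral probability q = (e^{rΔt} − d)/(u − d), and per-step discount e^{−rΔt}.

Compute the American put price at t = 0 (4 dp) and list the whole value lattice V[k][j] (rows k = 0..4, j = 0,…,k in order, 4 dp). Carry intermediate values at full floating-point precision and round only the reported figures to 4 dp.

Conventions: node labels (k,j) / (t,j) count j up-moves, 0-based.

price = 15.0019
tree:
15.0019
22.9610 7.4707
33.5559 13.0634 2.0479
42.5958 22.3101 4.1278 0.0000
49.8624 33.5559 8.3200 0.0000 0.0000

Δt=0.28925  u=1.24403  d=0.80384  q=0.49343  discount=0.97939
step 4 (expiry): payoffs max(K−S,0) = 49.8624 33.5559 8.3200 0.0000 0.0000
k=3: (k=3,j=0): S=37.0442, K−S=42.5958, hold=40.9543 ⇒ V=42.5958 exercise | (k=3,j=1): S=57.3299, K−S=22.3101, hold=20.6687 ⇒ V=22.3101 exercise | (k=3,j=2): S=88.7241, K−S=0.0000, hold=4.1278 ⇒ V=4.1278 continue | (k=3,j=3): S=137.3100, K−S=0.0000, hold=0.0000 ⇒ V=0.0000 continue
k=2: (k=2,j=0): S=46.0841, K−S=33.5559, hold=31.9145 ⇒ V=33.5559 exercise | (k=2,j=1): S=71.3200, K−S=8.3200, hold=13.0634 ⇒ V=13.0634 continue | (k=2,j=2): S=110.3753, K−S=0.0000, hold=2.0479 ⇒ V=2.0479 continue
k=1: (k=1,j=0): S=57.3299, K−S=22.3101, hold=22.9610 ⇒ V=22.9610 continue | (k=1,j=1): S=88.7241, K−S=0.0000, hold=7.4707 ⇒ V=7.4707 continue
k=0: (k=0,j=0): S=71.3200, K−S=8.3200, hold=15.0019 ⇒ V=15.0019 continue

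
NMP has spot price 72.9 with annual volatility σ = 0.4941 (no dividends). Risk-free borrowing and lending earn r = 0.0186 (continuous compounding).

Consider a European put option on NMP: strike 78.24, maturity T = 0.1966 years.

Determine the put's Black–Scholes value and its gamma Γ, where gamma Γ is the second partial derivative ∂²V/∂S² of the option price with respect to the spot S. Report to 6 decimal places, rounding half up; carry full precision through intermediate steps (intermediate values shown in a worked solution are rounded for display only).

price = 9.410719
Γ = 0.024502

σ√T = 0.4941·√0.1966 = 0.219082
d₁ = (ln(S/K) + (r+σ²/2)T) / (σ√T) = (ln(72.9/78.24) + (0.0186+0.4941²/2)·0.1966) / 0.219082 = (-0.070692 + 0.027655) / 0.219082 = -0.196443
d₂ = d₁ − σ√T = -0.196443 − 0.219082 = -0.415525
e^{−rT} = 0.996350
N(−d₁) = 0.577868,  N(−d₂) = 0.661121
Put price V = K·e^{−rT}·N(−d₂) − S·N(−d₁) = 51.537324 − 42.126605 = 9.410719
φ(d₁) = (1/√(2π))·e^{−d₁²/2} = 0.391318
Γ = φ(d₁) / (S·σ·√T) = 0.024502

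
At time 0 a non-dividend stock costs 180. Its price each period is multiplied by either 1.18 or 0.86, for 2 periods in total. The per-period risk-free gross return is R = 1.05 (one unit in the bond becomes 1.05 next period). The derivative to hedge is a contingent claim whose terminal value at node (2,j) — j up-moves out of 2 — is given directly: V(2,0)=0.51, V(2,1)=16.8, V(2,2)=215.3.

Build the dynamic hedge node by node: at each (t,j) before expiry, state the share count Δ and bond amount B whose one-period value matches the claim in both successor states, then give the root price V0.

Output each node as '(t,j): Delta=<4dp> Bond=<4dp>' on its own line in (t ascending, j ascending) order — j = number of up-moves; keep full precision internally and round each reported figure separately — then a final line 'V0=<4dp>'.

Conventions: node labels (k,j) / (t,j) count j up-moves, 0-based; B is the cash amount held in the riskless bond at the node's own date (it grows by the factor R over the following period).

Since d<R<u, set p* = (R−d)/(u−d) = 0.5938; price each node as the discounted p*-expectation of its children.
At maturity the claim pays: V(2,0)=0.5100, V(2,1)=16.8000, V(2,2)=215.3000
  t=1,j=0: stock 154.8000 → up 182.6640 (V=16.8000), down 133.1280 (V=0.5100). Price 9.6973; hedge Δ=0.3289, bond B=-41.2089.
  t=1,j=1: stock 212.4000 → up 250.6320 (V=215.3000), down 182.6640 (V=16.8000). Price 128.2470; hedge Δ=2.9205, bond B=-492.0655.
  t=0,j=0: stock 180.0000 → up 212.4000 (V=128.2470), down 154.8000 (V=9.6973). Price 76.2726; hedge Δ=2.0582, bond B=-294.1952.
Check: Δ(0,0)·S0 + B(0,0) = 76.2726 = V0.

(0,0): Delta=2.0582 Bond=-294.1952
(1,0): Delta=0.3289 Bond=-41.2089
(1,1): Delta=2.9205 Bond=-492.0655
V0=76.2726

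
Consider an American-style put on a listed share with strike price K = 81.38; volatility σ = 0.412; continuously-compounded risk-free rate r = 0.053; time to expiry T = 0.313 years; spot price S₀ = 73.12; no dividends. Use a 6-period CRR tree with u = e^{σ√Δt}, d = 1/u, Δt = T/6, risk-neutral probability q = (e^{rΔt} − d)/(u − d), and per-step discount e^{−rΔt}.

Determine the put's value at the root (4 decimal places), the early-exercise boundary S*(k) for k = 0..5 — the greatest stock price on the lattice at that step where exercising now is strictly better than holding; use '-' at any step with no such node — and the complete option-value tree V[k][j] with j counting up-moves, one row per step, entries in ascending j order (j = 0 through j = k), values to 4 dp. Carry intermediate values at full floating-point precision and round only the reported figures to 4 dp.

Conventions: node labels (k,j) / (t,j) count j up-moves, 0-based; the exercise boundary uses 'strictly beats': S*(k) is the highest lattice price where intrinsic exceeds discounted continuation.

price = 11.4841
boundary = - - 60.5761 55.1358 60.5761 66.5532
tree:
11.4841
15.7615 7.1178
20.8039 10.6269 3.5228
26.2442 15.2469 5.9009 1.0791
31.1959 20.8039 9.5763 2.1267 0.0000
35.7029 26.2442 14.8268 4.1912 0.0000 0.0000
39.8051 31.1959 20.8039 8.2600 0.0000 0.0000 0.0000

params: Δt=0.05217 u=1.09867 d=0.91019 q=0.49118 e^(-rΔt)=0.99724
t_6 payoffs: 39.8051 31.1959 20.8039 8.2600 0.0000 0.0000 0.0000
t_5: node(5,0) S=45.6771 payoff=35.7029 vs cont=35.4782 → 35.7029 [stop]  node(5,1) S=55.1358 payoff=26.2442 vs cont=26.0195 → 26.2442 [stop]  node(5,2) S=66.5532 payoff=14.8268 vs cont=14.6021 → 14.8268 [stop]  node(5,3) S=80.3348 payoff=1.0452 vs cont=4.1912 → 4.1912 [wait]  node(5,4) S=96.9703 payoff=0.0000 vs cont=0.0000 → 0.0000 [wait]  node(5,5) S=117.0506 payoff=0.0000 vs cont=0.0000 → 0.0000 [wait]  ⇒ S*(5)=66.5532
t_4: node(4,0) S=50.1841 payoff=31.1959 vs cont=30.9712 → 31.1959 [stop]  node(4,1) S=60.5761 payoff=20.8039 vs cont=20.5792 → 20.8039 [stop]  node(4,2) S=73.1200 payoff=8.2600 vs cont=9.5763 → 9.5763 [wait]  node(4,3) S=88.2615 payoff=0.0000 vs cont=2.1267 → 2.1267 [wait]  node(4,4) S=106.5384 payoff=0.0000 vs cont=0.0000 → 0.0000 [wait]  ⇒ S*(4)=60.5761
t_3: node(3,0) S=55.1358 payoff=26.2442 vs cont=26.0195 → 26.2442 [stop]  node(3,1) S=66.5532 payoff=14.8268 vs cont=15.2469 → 15.2469 [wait]  node(3,2) S=80.3348 payoff=1.0452 vs cont=5.9009 → 5.9009 [wait]  node(3,3) S=96.9703 payoff=0.0000 vs cont=1.0791 → 1.0791 [wait]  ⇒ S*(3)=55.1358
t_2: node(2,0) S=60.5761 payoff=20.8039 vs cont=20.7850 → 20.8039 [stop]  node(2,1) S=73.1200 payoff=8.2600 vs cont=10.6269 → 10.6269 [wait]  node(2,2) S=88.2615 payoff=0.0000 vs cont=3.5228 → 3.5228 [wait]  ⇒ S*(2)=60.5761
t_1: node(1,0) S=66.5532 payoff=14.8268 vs cont=15.7615 → 15.7615 [wait]  node(1,1) S=80.3348 payoff=1.0452 vs cont=7.1178 → 7.1178 [wait]  ⇒ S*(1)=-
t_0: node(0,0) S=73.1200 payoff=8.2600 vs cont=11.4841 → 11.4841 [wait]  ⇒ S*(0)=-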